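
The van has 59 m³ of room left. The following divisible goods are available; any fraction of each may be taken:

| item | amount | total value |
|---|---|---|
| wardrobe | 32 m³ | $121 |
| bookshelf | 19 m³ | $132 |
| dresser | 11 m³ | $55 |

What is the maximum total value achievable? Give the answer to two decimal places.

296.66

Take in order of value per unit:
- bookshelf (132/19 per unit): all 19 → value 132, running total 132.00
- dresser (55/11 per unit): all 11 → value 55, running total 187.00
- wardrobe (121/32 per unit): 29 of 32 → value 29×121/32 = 109.6563, running total 296.66
Total 296.66.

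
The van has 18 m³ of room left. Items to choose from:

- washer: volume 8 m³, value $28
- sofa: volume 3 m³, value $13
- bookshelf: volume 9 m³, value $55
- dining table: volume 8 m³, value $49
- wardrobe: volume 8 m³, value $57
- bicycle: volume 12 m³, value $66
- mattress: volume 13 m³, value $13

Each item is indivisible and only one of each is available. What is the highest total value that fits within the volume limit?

This is a 0/1 knapsack; check combinations near the capacity.
- bookshelf+wardrobe: volume 9+8=17, value 55+57=112
- dining table+wardrobe: volume 8+8=16, value 49+57=106
- bookshelf+dining table: volume 9+8=17, value 55+49=104
Best: $112.

$112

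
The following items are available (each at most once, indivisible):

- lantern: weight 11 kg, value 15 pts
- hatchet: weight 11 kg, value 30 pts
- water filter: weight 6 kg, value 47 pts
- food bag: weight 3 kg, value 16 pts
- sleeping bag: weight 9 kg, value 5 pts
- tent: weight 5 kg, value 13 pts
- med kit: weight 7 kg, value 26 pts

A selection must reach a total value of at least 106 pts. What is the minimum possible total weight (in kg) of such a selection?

25

Subsets with value ≥ 106, sorted by total weight:
- hatchet+water filter+food bag+tent: weight 25, value 106
- hatchet+water filter+food bag+med kit: weight 27, value 119
Minimum weight: 25 kg.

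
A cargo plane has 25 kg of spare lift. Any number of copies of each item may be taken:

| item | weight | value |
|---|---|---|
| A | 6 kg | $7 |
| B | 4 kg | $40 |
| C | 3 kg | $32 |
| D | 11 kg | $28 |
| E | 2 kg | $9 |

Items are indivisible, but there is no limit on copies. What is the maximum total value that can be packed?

$264

Best value-per-unit is C at 32/3; filling with it alone gives 8×32 = 256.
Optimal mix: 1×B + 7×C → weight 25, value 264.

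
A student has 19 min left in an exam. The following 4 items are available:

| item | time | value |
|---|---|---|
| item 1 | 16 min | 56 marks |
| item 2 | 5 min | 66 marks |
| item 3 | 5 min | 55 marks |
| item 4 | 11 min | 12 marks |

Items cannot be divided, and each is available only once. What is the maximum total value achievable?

Check high-value combinations within 19 min:
- item 2+item 3: time 5+5=10, value 66+55=121
- item 2+item 4: time 5+11=16, value 66+12=78
- item 3+item 4: time 5+11=16, value 55+12=67
- item 2: time 5, value 66
Best: 121 marks.

121 marks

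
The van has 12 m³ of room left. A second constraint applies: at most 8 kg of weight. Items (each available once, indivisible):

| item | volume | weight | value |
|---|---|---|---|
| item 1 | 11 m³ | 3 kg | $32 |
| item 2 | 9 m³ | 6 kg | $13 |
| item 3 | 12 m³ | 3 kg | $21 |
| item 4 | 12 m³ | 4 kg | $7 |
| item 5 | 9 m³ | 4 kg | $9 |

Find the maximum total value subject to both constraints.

Feasible sets respecting both limits:
- item 1: volume 11, weight 3, value 32
- item 3: volume 12, weight 3, value 21
- item 2: volume 9, weight 6, value 13
- item 5: volume 9, weight 4, value 9
Best: $32.

$32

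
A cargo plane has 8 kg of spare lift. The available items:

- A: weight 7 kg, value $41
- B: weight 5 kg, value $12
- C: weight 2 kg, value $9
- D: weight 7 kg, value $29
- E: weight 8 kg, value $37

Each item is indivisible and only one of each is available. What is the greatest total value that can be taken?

$41

This is a 0/1 knapsack; check combinations near the capacity.
- A: weight 7, value 41
- E: weight 8, value 37
- D: weight 7, value 29
- B+C: weight 5+2=7, value 12+9=21
Best: $41.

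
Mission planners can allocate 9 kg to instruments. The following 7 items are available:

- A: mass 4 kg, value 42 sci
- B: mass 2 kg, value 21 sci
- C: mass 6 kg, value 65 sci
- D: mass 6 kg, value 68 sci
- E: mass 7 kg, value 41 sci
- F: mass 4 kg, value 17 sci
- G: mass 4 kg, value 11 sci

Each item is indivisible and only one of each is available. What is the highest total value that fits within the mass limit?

This is a 0/1 knapsack; check combinations near the capacity.
- B+D: mass 2+6=8, value 21+68=89
- B+C: mass 2+6=8, value 21+65=86
- D: mass 6, value 68
- C: mass 6, value 65
- A+B: mass 4+2=6, value 42+21=63
Best: 89 sci.

89 sci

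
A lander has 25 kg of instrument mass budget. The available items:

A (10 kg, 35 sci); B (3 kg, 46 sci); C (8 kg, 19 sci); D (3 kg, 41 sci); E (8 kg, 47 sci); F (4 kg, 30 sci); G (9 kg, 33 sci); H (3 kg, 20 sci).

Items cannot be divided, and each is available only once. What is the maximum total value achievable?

Check high-value combinations within 25 kg:
- B+D+E+F+H: mass 3+3+8+4+3=21, value 46+41+47+30+20=184
- B+C+D+E+H: mass 3+8+3+8+3=25, value 46+19+41+47+20=173
- A+B+D+F+H: mass 10+3+3+4+3=23, value 35+46+41+30+20=172
- B+D+F+G+H: mass 3+3+4+9+3=22, value 46+41+30+33+20=170
- A+B+D+E: mass 10+3+3+8=24, value 35+46+41+47=169
Best: 184 sci.

184 sci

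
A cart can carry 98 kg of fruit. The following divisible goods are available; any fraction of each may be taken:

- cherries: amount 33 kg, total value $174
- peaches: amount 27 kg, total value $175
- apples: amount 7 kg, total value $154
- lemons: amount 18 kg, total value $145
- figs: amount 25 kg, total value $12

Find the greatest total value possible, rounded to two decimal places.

Take in order of value per unit:
- apples (154/7 per unit): all 7 → value 154, running total 154.00
- lemons (145/18 per unit): all 18 → value 145, running total 299.00
- peaches (175/27 per unit): all 27 → value 175, running total 474.00
- cherries (174/33 per unit): all 33 → value 174, running total 648.00
- figs (12/25 per unit): 13 of 25 → value 13×12/25 = 6.2400, running total 654.24
Total 654.24.

654.24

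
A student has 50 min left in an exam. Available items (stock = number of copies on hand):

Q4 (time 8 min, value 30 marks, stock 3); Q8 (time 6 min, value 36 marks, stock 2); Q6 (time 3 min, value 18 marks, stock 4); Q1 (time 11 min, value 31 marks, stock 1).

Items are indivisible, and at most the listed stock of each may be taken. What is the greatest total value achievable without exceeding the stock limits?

Top feasible selections:
- 3×Q4 + 2×Q8 + 4×Q6: time 48, value 234
- 2×Q4 + 2×Q8 + 3×Q6 + 1×Q1: time 48, value 217
Best: 234 marks.

234 marks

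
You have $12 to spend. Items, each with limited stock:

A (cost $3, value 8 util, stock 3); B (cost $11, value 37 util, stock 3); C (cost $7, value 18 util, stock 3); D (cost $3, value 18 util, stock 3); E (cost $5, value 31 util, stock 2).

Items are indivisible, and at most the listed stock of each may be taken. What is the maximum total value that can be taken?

67 util

Top feasible selections:
- 2×D + 1×E: cost 11, value 67
- 2×E: cost 10, value 62
- 1×A + 3×D: cost 12, value 62
Best: 67 util.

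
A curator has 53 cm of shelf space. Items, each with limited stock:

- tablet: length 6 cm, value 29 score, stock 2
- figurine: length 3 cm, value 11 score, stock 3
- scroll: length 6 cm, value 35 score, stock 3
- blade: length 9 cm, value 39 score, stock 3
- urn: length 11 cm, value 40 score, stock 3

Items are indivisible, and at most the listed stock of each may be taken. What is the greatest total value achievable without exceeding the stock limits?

Top feasible selections:
- 2×tablet + 1×figurine + 3×scroll + 1×blade + 1×urn: length 53, value 253
- 2×tablet + 1×figurine + 3×scroll + 2×blade: length 51, value 252
- 1×tablet + 3×scroll + 2×blade + 1×urn: length 53, value 252
- 1×tablet + 3×scroll + 3×blade: length 51, value 251
Best: 253 score.

253 score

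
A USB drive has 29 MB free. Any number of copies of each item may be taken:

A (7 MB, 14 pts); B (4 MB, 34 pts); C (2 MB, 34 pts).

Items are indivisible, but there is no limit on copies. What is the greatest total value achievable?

Best value-per-unit is C at 34/2, and filling with it alone uses size 14×2=28. No mix of the others beats 14×34 = 476.

476 pts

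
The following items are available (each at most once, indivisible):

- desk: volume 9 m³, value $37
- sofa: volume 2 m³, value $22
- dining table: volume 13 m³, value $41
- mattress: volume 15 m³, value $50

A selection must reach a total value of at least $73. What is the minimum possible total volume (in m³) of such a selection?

Subsets with value ≥ 73, sorted by total volume:
- desk+dining table: volume 22, value 78
- desk+sofa+dining table: volume 24, value 100
Minimum volume: 22 m³.

22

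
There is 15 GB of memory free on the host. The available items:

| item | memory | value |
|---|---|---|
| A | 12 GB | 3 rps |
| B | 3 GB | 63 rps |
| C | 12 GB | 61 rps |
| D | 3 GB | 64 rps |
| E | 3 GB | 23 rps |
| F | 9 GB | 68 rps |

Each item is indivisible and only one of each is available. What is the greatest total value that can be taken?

195 rps

This is a 0/1 knapsack; check combinations near the capacity.
- B+D+F: memory 3+3+9=15, value 63+64+68=195
- D+E+F: memory 3+3+9=15, value 64+23+68=155
- B+E+F: memory 3+3+9=15, value 63+23+68=154
- B+D+E: memory 3+3+3=9, value 63+64+23=150
Best: 195 rps.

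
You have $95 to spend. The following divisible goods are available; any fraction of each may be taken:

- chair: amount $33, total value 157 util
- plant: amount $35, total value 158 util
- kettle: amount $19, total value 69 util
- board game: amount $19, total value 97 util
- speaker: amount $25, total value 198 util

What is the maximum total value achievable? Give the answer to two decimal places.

533.26

Take in order of value per unit:
- speaker (198/25 per unit): all 25 → value 198, running total 198.00
- board game (97/19 per unit): all 19 → value 97, running total 295.00
- chair (157/33 per unit): all 33 → value 157, running total 452.00
- plant (158/35 per unit): 18 of 35 → value 18×158/35 = 81.2571, running total 533.26
Total 533.26.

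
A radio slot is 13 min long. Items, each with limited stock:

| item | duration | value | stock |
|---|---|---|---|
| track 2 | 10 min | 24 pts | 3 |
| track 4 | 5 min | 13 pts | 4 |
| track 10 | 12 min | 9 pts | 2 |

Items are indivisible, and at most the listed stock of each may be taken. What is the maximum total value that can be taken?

Top feasible selections:
- 2×track 4: duration 10, value 26
- 1×track 2: duration 10, value 24
- 1×track 4: duration 5, value 13
Best: 26 pts.

26 pts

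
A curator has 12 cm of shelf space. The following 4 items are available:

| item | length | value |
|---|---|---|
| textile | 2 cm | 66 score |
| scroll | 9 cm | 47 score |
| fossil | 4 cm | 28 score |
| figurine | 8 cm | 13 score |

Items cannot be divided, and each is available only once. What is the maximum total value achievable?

113 score

Check high-value combinations within 12 cm:
- textile+scroll: length 2+9=11, value 66+47=113
- textile+fossil: length 2+4=6, value 66+28=94
- textile+figurine: length 2+8=10, value 66+13=79
- textile: length 2, value 66
Best: 113 score.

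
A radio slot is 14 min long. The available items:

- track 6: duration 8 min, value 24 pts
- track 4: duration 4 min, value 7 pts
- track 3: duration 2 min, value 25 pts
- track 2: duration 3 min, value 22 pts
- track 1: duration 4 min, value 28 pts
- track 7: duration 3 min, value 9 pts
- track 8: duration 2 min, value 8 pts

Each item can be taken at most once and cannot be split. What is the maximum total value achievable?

Check high-value combinations within 14 min:
- track 3+track 2+track 1+track 7+track 8: duration 2+3+4+3+2=14, value 25+22+28+9+8=92
- track 3+track 2+track 1+track 7: duration 2+3+4+3=12, value 25+22+28+9=84
- track 3+track 2+track 1+track 8: duration 2+3+4+2=11, value 25+22+28+8=83
- track 4+track 3+track 2+track 1: duration 4+2+3+4=13, value 7+25+22+28=82
Best: 92 pts.

92 pts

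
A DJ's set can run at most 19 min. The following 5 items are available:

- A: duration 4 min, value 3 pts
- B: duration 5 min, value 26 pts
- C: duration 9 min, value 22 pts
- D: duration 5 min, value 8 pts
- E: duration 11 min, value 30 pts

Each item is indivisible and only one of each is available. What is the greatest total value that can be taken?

56 pts

Check high-value combinations within 19 min:
- B+E: duration 5+11=16, value 26+30=56
- B+C+D: duration 5+9+5=19, value 26+22+8=56
- A+B+C: duration 4+5+9=18, value 3+26+22=51
- B+C: duration 5+9=14, value 26+22=48
Best: 56 pts.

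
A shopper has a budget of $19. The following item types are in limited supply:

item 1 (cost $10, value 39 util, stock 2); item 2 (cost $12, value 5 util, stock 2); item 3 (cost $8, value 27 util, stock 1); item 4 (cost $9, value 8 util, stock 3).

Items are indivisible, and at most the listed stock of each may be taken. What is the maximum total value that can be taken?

66 util

Top feasible selections:
- 1×item 1 + 1×item 3: cost 18, value 66
- 1×item 1 + 1×item 4: cost 19, value 47
- 1×item 1: cost 10, value 39
Best: 66 util.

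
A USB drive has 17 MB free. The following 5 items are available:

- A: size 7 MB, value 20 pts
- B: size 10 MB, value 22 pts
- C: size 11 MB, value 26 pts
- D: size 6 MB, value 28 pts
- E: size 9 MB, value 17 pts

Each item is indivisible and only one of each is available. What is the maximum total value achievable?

Check high-value combinations within 17 MB:
- C+D: size 11+6=17, value 26+28=54
- B+D: size 10+6=16, value 22+28=50
- A+D: size 7+6=13, value 20+28=48
- D+E: size 6+9=15, value 28+17=45
Best: 54 pts.

54 pts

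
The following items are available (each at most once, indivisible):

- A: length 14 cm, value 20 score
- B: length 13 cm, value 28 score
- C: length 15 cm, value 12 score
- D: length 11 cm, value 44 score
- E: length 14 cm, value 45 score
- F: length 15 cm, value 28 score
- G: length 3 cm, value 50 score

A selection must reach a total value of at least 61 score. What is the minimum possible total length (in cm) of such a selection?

Subsets with value ≥ 61, sorted by total length:
- D+G: length 14, value 94
- B+G: length 16, value 78
- E+G: length 17, value 95
- A+G: length 17, value 70
Minimum length: 14 cm.

14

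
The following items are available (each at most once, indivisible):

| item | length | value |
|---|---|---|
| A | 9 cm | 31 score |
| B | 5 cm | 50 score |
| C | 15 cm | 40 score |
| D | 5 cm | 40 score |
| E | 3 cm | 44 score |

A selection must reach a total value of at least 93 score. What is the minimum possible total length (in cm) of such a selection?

8

Subsets with value ≥ 93, sorted by total length:
- B+E: length 8, value 94
- B+D+E: length 13, value 134
Minimum length: 8 cm.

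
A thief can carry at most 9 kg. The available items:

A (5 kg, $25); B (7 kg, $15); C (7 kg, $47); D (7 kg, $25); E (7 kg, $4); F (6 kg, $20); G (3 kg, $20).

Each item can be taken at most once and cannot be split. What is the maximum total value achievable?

$47

Check high-value combinations within 9 kg:
- C: weight 7, value 47
- A+G: weight 5+3=8, value 25+20=45
- F+G: weight 6+3=9, value 20+20=40
- A: weight 5, value 25
- D: weight 7, value 25
Best: $47.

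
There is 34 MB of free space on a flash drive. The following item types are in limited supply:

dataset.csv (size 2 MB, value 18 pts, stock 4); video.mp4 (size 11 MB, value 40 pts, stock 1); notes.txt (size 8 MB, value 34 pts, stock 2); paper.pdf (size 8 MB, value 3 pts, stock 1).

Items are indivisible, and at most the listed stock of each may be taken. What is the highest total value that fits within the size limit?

Top feasible selections:
- 3×dataset.csv + 1×video.mp4 + 2×notes.txt: size 33, value 162
- 4×dataset.csv + 1×video.mp4 + 1×notes.txt: size 27, value 146
Best: 162 pts.

162 pts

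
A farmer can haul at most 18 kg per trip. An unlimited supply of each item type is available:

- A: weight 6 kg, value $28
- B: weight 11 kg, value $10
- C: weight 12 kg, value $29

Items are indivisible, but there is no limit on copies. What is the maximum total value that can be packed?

$84

Best value-per-unit is A at 28/6, and filling with it alone uses weight 3×6=18. No mix of the others beats 3×28 = 84.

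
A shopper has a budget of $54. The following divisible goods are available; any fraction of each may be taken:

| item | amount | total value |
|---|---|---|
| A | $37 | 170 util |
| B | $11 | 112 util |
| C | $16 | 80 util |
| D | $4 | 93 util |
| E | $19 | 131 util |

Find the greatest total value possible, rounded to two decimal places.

Take in order of value per unit:
- D (93/4 per unit): all 4 → value 93, running total 93.00
- B (112/11 per unit): all 11 → value 112, running total 205.00
- E (131/19 per unit): all 19 → value 131, running total 336.00
- C (80/16 per unit): all 16 → value 80, running total 416.00
- A (170/37 per unit): 4 of 37 → value 4×170/37 = 18.3784, running total 434.38
Total 434.38.

434.38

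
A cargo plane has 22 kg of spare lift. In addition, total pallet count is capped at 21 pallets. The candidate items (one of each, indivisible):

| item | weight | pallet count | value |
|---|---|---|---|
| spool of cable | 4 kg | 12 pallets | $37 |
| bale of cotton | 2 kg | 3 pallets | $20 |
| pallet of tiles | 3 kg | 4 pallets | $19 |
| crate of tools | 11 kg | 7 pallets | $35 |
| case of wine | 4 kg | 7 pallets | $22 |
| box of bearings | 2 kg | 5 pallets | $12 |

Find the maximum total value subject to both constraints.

Feasible sets respecting both limits:
- bale of cotton+pallet of tiles+crate of tools+case of wine: weight 20, pallet count 21, value 96
- bale of cotton+pallet of tiles+crate of tools+box of bearings: weight 18, pallet count 19, value 86
- bale of cotton+crate of tools+case of wine: weight 17, pallet count 17, value 77
Best: $96.

$96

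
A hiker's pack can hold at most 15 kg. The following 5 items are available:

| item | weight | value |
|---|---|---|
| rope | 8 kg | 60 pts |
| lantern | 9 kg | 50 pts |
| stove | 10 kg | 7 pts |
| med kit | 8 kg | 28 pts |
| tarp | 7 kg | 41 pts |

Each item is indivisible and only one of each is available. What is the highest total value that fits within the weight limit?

101 pts

Check high-value combinations within 15 kg:
- rope+tarp: weight 8+7=15, value 60+41=101
- med kit+tarp: weight 8+7=15, value 28+41=69
- rope: weight 8, value 60
- lantern: weight 9, value 50
- tarp: weight 7, value 41
Best: 101 pts.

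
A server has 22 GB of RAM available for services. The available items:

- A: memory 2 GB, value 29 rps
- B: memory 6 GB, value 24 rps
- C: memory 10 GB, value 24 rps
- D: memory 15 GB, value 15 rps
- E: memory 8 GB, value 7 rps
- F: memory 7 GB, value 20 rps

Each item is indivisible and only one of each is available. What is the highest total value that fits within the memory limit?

77 rps

Check high-value combinations within 22 GB:
- A+B+C: memory 2+6+10=18, value 29+24+24=77
- A+B+F: memory 2+6+7=15, value 29+24+20=73
- A+C+F: memory 2+10+7=19, value 29+24+20=73
- A+B+E: memory 2+6+8=16, value 29+24+7=60
Best: 77 rps.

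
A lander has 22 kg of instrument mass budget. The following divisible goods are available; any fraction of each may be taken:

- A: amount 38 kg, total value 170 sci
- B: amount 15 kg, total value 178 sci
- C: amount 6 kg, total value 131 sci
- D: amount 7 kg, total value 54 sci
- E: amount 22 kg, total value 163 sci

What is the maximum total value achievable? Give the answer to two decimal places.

316.71

Take in order of value per unit:
- C (131/6 per unit): all 6 → value 131, running total 131.00
- B (178/15 per unit): all 15 → value 178, running total 309.00
- D (54/7 per unit): 1 of 7 → value 1×54/7 = 7.7143, running total 316.71
Total 316.71.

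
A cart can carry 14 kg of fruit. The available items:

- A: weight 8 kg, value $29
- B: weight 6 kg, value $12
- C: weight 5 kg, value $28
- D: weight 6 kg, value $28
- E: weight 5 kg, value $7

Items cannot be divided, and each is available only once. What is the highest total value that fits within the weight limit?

$57

Check high-value combinations within 14 kg:
- A+C: weight 8+5=13, value 29+28=57
- A+D: weight 8+6=14, value 29+28=57
- C+D: weight 5+6=11, value 28+28=56
- A+B: weight 8+6=14, value 29+12=41
Best: $57.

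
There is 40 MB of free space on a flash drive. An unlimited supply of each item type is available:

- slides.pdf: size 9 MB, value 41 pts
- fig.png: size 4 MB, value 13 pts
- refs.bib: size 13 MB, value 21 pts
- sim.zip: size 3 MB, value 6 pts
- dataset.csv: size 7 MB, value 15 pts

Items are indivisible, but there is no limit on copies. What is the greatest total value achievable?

Best value-per-unit is slides.pdf at 41/9; filling with it alone gives 4×41 = 164.
Optimal mix: 4×slides.pdf + 1×fig.png → size 40, value 177.

177 pts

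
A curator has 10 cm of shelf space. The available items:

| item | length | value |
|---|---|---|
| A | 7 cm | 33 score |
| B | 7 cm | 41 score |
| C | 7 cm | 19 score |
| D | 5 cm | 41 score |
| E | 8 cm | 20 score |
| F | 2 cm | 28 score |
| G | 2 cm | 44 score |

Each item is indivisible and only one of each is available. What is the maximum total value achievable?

Check high-value combinations within 10 cm:
- D+F+G: length 5+2+2=9, value 41+28+44=113
- D+G: length 5+2=7, value 41+44=85
- B+G: length 7+2=9, value 41+44=85
- A+G: length 7+2=9, value 33+44=77
- F+G: length 2+2=4, value 28+44=72
Best: 113 score.

113 score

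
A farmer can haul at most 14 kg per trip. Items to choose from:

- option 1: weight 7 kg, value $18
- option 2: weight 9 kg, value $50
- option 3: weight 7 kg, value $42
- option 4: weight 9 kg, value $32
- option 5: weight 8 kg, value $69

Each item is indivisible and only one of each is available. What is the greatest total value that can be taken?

Check high-value combinations within 14 kg:
- option 5: weight 8, value 69
- option 1+option 3: weight 7+7=14, value 18+42=60
- option 2: weight 9, value 50
- option 3: weight 7, value 42
- option 4: weight 9, value 32
Best: $69.

$69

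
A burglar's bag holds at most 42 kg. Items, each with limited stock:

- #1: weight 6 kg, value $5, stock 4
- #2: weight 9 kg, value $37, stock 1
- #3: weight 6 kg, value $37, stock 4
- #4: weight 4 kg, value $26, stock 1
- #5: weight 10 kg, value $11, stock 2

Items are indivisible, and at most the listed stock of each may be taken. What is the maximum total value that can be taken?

$211

Best selections within weight 42 and stock limits:
- 1×#2 + 4×#3 + 1×#4: weight 37, value 211
- 1×#1 + 1×#2 + 4×#3: weight 39, value 190
Best: $211.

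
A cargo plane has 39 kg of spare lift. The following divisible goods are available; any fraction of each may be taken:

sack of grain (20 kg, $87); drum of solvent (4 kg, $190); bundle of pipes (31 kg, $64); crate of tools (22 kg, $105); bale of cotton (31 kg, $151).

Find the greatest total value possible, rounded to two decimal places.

360.09

Take in order of value per unit:
- drum of solvent (190/4 per unit): all 4 → value 190, running total 190.00
- bale of cotton (151/31 per unit): all 31 → value 151, running total 341.00
- crate of tools (105/22 per unit): 4 of 22 → value 4×105/22 = 19.0909, running total 360.09
Total 360.09.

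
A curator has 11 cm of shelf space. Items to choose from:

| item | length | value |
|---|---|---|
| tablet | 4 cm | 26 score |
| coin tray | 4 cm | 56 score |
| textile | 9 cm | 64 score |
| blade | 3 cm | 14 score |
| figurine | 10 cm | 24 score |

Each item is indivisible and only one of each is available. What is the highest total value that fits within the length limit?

96 score

Check high-value combinations within 11 cm:
- tablet+coin tray+blade: length 4+4+3=11, value 26+56+14=96
- tablet+coin tray: length 4+4=8, value 26+56=82
- coin tray+blade: length 4+3=7, value 56+14=70
- textile: length 9, value 64
- coin tray: length 4, value 56
Best: 96 score.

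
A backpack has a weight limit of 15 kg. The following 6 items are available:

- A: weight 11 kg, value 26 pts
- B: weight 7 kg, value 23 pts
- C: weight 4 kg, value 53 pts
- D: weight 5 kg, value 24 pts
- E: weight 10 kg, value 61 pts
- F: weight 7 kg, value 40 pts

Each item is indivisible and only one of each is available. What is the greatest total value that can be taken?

114 pts

Check high-value combinations within 15 kg:
- C+E: weight 4+10=14, value 53+61=114
- C+F: weight 4+7=11, value 53+40=93
- D+E: weight 5+10=15, value 24+61=85
- A+C: weight 11+4=15, value 26+53=79
- C+D: weight 4+5=9, value 53+24=77
Best: 114 pts.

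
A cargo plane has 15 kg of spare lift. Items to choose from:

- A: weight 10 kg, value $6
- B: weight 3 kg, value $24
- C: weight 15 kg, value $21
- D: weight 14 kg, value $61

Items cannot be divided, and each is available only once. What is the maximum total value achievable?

$61

This is a 0/1 knapsack; check combinations near the capacity.
- D: weight 14, value 61
- A+B: weight 10+3=13, value 6+24=30
- B: weight 3, value 24
- C: weight 15, value 21
- A: weight 10, value 6
Best: $61.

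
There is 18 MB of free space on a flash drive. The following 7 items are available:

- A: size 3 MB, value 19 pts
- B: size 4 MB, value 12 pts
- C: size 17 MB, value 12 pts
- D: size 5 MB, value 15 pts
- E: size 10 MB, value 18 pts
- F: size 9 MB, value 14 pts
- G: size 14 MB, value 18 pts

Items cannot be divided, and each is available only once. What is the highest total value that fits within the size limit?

52 pts

This is a 0/1 knapsack; check combinations near the capacity.
- A+D+E: size 3+5+10=18, value 19+15+18=52
- A+B+E: size 3+4+10=17, value 19+12+18=49
- A+D+F: size 3+5+9=17, value 19+15+14=48
Best: 52 pts.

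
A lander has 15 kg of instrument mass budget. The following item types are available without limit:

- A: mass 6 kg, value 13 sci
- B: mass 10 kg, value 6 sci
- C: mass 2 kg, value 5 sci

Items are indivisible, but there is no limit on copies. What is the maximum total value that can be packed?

35 sci

Best value-per-unit is C at 5/2, and filling with it alone uses mass 7×2=14. No mix of the others beats 7×5 = 35.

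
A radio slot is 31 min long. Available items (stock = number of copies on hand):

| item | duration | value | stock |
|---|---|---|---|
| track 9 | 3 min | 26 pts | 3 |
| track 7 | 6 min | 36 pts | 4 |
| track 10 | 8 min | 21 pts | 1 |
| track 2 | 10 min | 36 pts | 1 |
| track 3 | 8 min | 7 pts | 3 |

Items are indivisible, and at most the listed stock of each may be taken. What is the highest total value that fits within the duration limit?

Top feasible selections:
- 2×track 9 + 4×track 7: duration 30, value 196
- 3×track 9 + 3×track 7: duration 27, value 186
- 3×track 9 + 2×track 7 + 1×track 2: duration 31, value 186
- 3×track 9 + 2×track 7 + 1×track 10: duration 29, value 171
Best: 196 pts.

196 pts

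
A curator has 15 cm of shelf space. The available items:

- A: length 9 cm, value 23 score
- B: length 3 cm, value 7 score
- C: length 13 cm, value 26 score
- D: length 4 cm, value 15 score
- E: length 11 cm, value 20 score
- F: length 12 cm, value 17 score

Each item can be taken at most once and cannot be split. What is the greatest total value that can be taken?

38 score

This is a 0/1 knapsack; check combinations near the capacity.
- A+D: length 9+4=13, value 23+15=38
- D+E: length 4+11=15, value 15+20=35
- A+B: length 9+3=12, value 23+7=30
- B+E: length 3+11=14, value 7+20=27
Best: 38 score.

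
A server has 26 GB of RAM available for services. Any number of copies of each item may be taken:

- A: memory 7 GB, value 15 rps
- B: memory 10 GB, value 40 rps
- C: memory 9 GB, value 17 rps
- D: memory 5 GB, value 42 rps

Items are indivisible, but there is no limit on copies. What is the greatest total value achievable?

Best value-per-unit is D at 42/5, and filling with it alone uses memory 5×5=25. No mix of the others beats 5×42 = 210.

210 rps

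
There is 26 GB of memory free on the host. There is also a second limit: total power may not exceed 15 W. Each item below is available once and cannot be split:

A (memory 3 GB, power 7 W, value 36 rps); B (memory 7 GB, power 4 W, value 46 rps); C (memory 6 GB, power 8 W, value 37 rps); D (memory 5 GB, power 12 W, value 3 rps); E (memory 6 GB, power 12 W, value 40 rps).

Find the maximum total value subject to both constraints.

Feasible sets respecting both limits:
- B+C: memory 13, power 12, value 83
- A+B: memory 10, power 11, value 82
- A+C: memory 9, power 15, value 73
- B: memory 7, power 4, value 46
Best: 83 rps.

83 rps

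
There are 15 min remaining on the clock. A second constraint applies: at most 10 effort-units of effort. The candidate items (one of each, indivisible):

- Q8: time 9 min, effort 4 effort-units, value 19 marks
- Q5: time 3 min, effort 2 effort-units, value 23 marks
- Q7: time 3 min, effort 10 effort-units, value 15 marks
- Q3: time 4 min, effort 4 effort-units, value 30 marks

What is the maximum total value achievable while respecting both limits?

Feasible sets respecting both limits:
- Q5+Q3: time 7, effort 6, value 53
- Q8+Q3: time 13, effort 8, value 49
- Q8+Q5: time 12, effort 6, value 42
Best: 53 marks.

53 marks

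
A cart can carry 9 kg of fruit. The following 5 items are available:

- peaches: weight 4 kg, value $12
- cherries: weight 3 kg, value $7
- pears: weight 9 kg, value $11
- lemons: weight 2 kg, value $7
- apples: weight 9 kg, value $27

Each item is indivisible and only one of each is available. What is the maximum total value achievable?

This is a 0/1 knapsack; check combinations near the capacity.
- apples: weight 9, value 27
- peaches+cherries+lemons: weight 4+3+2=9, value 12+7+7=26
- peaches+lemons: weight 4+2=6, value 12+7=19
- peaches+cherries: weight 4+3=7, value 12+7=19
Best: $27.

$27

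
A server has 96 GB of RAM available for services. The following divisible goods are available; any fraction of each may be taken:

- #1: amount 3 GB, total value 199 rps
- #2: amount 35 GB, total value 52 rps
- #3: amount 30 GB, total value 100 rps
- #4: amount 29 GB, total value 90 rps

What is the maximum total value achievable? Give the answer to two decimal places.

439.51

Take in order of value per unit:
- #1 (199/3 per unit): all 3 → value 199, running total 199.00
- #3 (100/30 per unit): all 30 → value 100, running total 299.00
- #4 (90/29 per unit): all 29 → value 90, running total 389.00
- #2 (52/35 per unit): 34 of 35 → value 34×52/35 = 50.5143, running total 439.51
Total 439.51.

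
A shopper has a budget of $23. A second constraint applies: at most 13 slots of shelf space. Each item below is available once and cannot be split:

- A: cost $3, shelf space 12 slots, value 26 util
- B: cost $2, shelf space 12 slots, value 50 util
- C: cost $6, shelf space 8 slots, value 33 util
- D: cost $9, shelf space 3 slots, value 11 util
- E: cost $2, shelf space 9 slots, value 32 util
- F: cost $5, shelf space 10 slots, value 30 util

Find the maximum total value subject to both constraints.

50 util

Feasible sets respecting both limits:
- B: cost 2, shelf space 12, value 50
- C+D: cost 15, shelf space 11, value 44
- D+E: cost 11, shelf space 12, value 43
Best: 50 util.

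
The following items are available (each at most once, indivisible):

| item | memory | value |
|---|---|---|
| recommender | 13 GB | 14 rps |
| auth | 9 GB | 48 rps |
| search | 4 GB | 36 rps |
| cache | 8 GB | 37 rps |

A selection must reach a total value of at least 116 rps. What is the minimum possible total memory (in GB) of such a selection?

Subsets with value ≥ 116, sorted by total memory:
- auth+search+cache: memory 21, value 121
- recommender+auth+search+cache: memory 34, value 135
Minimum memory: 21 GB.

21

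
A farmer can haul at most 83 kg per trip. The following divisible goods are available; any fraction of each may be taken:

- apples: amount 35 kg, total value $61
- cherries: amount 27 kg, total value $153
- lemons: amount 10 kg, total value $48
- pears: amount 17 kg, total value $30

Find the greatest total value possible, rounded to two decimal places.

Take in order of value per unit:
- cherries (153/27 per unit): all 27 → value 153, running total 153.00
- lemons (48/10 per unit): all 10 → value 48, running total 201.00
- pears (30/17 per unit): all 17 → value 30, running total 231.00
- apples (61/35 per unit): 29 of 35 → value 29×61/35 = 50.5429, running total 281.54
Total 281.54.

281.54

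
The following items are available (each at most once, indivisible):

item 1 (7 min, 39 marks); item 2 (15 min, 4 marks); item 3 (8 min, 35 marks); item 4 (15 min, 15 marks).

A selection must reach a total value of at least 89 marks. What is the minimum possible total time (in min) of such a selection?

Subsets with value ≥ 89, sorted by total time:
- item 1+item 3+item 4: time 30, value 89
- item 1+item 2+item 3+item 4: time 45, value 93
Minimum time: 30 min.

30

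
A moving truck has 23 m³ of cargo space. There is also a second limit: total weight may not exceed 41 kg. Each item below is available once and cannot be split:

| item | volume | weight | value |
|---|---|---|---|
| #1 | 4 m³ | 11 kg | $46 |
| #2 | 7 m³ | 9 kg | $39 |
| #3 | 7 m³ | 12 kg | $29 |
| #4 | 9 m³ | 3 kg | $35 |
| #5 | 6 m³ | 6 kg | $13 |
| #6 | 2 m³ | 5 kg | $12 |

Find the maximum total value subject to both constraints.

$132

Feasible sets respecting both limits:
- #1+#2+#4+#6: volume 22, weight 28, value 132
- #1+#2+#3+#6: volume 20, weight 37, value 126
- #1+#3+#4+#6: volume 22, weight 31, value 122
- #1+#2+#4: volume 20, weight 23, value 120
Best: $132.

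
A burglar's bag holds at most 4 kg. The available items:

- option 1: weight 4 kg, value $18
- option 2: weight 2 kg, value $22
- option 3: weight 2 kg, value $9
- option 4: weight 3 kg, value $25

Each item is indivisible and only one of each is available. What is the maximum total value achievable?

$31

This is a 0/1 knapsack; check combinations near the capacity.
- option 2+option 3: weight 2+2=4, value 22+9=31
- option 4: weight 3, value 25
- option 2: weight 2, value 22
- option 1: weight 4, value 18
- option 3: weight 2, value 9
Best: $31.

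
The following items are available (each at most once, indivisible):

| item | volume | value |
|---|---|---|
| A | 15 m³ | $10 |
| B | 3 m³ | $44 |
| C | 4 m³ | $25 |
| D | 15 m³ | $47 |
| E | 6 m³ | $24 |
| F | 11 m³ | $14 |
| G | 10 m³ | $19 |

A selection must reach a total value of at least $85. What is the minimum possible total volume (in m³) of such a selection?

13

Subsets with value ≥ 85, sorted by total volume:
- B+C+E: volume 13, value 93
- B+C+G: volume 17, value 88
Minimum volume: 13 m³.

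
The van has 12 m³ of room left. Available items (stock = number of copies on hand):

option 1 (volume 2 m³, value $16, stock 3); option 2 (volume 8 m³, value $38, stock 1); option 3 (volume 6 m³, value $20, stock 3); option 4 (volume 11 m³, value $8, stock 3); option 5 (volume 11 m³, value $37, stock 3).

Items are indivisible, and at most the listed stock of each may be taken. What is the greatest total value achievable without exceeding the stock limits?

Top feasible selections:
- 2×option 1 + 1×option 2: volume 12, value 70
- 3×option 1 + 1×option 3: volume 12, value 68
Best: $70.

$70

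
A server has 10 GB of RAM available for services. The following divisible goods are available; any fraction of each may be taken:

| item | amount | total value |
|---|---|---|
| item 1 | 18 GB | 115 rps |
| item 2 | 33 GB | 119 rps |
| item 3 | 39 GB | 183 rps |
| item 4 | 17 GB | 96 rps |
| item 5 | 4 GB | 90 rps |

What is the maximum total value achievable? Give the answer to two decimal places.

128.33

Take in order of value per unit:
- item 5 (90/4 per unit): all 4 → value 90, running total 90.00
- item 1 (115/18 per unit): 6 of 18 → value 6×115/18 = 38.3333, running total 128.33
Total 128.33.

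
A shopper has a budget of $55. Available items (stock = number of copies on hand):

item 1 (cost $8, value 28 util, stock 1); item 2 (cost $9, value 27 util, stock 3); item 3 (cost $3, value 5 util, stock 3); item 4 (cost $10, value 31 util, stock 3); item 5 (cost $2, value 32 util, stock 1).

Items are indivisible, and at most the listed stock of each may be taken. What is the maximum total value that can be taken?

Top feasible selections:
- 1×item 1 + 1×item 2 + 2×item 3 + 3×item 4 + 1×item 5: cost 55, value 190
- 1×item 1 + 2×item 2 + 2×item 3 + 2×item 4 + 1×item 5: cost 54, value 186
- 1×item 1 + 1×item 2 + 1×item 3 + 3×item 4 + 1×item 5: cost 52, value 185
Best: 190 util.

190 util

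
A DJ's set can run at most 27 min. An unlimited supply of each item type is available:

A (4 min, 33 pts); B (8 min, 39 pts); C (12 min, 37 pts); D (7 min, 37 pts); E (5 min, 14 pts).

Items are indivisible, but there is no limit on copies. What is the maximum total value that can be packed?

Best value-per-unit is A at 33/4; filling with it alone gives 6×33 = 198.
Optimal mix: 5×A + 1×D → duration 27, value 202.

202 pts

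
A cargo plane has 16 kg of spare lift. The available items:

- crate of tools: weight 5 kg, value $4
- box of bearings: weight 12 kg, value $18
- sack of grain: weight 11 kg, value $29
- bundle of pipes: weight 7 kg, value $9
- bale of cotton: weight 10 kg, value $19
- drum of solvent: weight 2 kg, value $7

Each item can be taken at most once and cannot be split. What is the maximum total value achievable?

Check high-value combinations within 16 kg:
- sack of grain+drum of solvent: weight 11+2=13, value 29+7=36
- crate of tools+sack of grain: weight 5+11=16, value 4+29=33
- sack of grain: weight 11, value 29
Best: $36.

$36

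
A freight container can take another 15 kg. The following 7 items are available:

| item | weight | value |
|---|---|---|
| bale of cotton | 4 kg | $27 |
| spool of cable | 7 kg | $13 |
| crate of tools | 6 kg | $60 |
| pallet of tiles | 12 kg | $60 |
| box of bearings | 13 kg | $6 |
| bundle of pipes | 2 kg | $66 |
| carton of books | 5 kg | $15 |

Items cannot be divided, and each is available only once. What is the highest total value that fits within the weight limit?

$153

Check high-value combinations within 15 kg:
- bale of cotton+crate of tools+bundle of pipes: weight 4+6+2=12, value 27+60+66=153
- crate of tools+bundle of pipes+carton of books: weight 6+2+5=13, value 60+66+15=141
- spool of cable+crate of tools+bundle of pipes: weight 7+6+2=15, value 13+60+66=139
- crate of tools+bundle of pipes: weight 6+2=8, value 60+66=126
Best: $153.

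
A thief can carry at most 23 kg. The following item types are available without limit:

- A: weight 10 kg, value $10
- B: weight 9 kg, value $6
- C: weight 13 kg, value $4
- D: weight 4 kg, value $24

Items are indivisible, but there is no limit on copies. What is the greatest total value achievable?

$120

Best value-per-unit is D at 24/4, and filling with it alone uses weight 5×4=20. No mix of the others beats 5×24 = 120.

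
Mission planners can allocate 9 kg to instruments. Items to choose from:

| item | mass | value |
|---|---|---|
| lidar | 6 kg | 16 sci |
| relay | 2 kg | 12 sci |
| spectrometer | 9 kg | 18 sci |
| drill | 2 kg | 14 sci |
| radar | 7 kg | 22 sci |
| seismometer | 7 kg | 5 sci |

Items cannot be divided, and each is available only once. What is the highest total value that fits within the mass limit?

Check high-value combinations within 9 kg:
- drill+radar: mass 2+7=9, value 14+22=36
- relay+radar: mass 2+7=9, value 12+22=34
- lidar+drill: mass 6+2=8, value 16+14=30
- lidar+relay: mass 6+2=8, value 16+12=28
- relay+drill: mass 2+2=4, value 12+14=26
Best: 36 sci.

36 sci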